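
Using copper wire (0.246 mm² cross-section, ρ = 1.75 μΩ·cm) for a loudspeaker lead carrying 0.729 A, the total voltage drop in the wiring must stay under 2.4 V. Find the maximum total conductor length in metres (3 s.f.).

ρ = 1.75 μΩ·cm = 1.75×10^-8 Ω·m
A = 0.246 mm² = 2.460e-07 m²
L_max = V_max·A/(1·ρI) = (2.4)(2.460e-07)/(1.75×10^-8×0.729) = 46.3 m

46.3 m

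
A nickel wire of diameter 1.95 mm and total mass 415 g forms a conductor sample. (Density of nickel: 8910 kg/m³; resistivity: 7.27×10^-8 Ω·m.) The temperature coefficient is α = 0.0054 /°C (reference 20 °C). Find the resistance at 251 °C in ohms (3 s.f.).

A = π(d/2)² = π(9.7500e-04 m)² = 2.9865e-06 m²
L = m/(density·A) = 0.415/(8910×2.9865e-06) = 15.6 m
R = ρL/A = (7.27×10^-8)(15.6)/(2.9865e-06) = 0.3797 Ω
R(251 °C) = 0.3797 × (1 + 0.0054×231) = 0.853 Ω

0.853 Ω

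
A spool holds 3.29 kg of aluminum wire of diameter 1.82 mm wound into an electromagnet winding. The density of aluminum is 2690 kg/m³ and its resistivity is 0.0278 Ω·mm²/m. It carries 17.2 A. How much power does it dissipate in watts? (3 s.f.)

1490 W

ρ = 0.0278 Ω·mm²/m = 2.78×10^-8 Ω·m
A = π(d/2)² = π(9.1000e-04 m)² = 2.6016e-06 m²
L = m/(density·A) = 3.29/(2690×2.6016e-06) = 470.1 m
R = ρL/A = (2.78×10^-8)(470.1)/(2.6016e-06) = 5.024 Ω
P = I²R = (17.2)² × 5.024 = 1490 W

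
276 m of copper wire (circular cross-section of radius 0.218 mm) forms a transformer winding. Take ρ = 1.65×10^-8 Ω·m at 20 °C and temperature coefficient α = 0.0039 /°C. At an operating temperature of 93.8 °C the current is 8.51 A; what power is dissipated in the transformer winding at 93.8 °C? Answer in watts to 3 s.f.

A = πr² = π(2.1800e-04 m)² = 1.493e-07 m²
R₍20₎ = ρL/A = (1.65×10^-8)(276)/(1.493e-07) = 30.5 Ω
R₍93.8₎ = R₍20₎(1 + αΔT) = 30.5 × (1 + 0.0039×73.8) = 39.28 Ω
P = I²R = (8.51)² × 39.28 = 2840 W

2840 W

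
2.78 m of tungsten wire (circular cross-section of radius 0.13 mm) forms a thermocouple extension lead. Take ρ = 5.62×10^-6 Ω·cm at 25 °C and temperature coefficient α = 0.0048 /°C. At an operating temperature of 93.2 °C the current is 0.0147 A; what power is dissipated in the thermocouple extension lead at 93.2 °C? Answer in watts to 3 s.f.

ρ = 5.62×10^-6 Ω·cm = 5.62×10^-8 Ω·m
A = πr² = π(1.3000e-04 m)² = 5.309e-08 m²
R₍25₎ = ρL/A = (5.62×10^-8)(2.78)/(5.309e-08) = 2.943 Ω
R₍93.2₎ = R₍25₎(1 + αΔT) = 2.943 × (1 + 0.0048×68.2) = 3.906 Ω
P = I²R = (0.0147)² × 3.906 = 8.44×10^-4 W

8.44×10^-4 W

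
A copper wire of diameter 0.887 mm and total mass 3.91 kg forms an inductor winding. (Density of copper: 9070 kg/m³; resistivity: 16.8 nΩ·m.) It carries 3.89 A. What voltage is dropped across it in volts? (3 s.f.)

ρ = 16.8 nΩ·m = 1.68×10^-8 Ω·m
A = π(d/2)² = π(4.4350e-04 m)² = 6.1793e-07 m²
L = m/(density·A) = 3.91/(9070×6.1793e-07) = 697.6 m
R = ρL/A = (1.68×10^-8)(697.6)/(6.1793e-07) = 18.97 Ω
V = IR = 3.89 × 18.97 = 73.8 V

73.8 V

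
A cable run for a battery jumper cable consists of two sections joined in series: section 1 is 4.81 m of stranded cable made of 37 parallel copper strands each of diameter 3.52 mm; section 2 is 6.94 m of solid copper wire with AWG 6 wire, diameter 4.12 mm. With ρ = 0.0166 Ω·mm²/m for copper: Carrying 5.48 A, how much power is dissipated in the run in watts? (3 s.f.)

ρ = 0.0166 Ω·mm²/m = 1.66×10^-8 Ω·m
Section 1: A_strand = π(1.7600e-03)² = 9.731e-06 m²; R₁ = ρL/(N·A_s) = (1.66×10^-8)(4.81)/(37×9.731e-06) = 2.218×10^-4 Ω
Section 2: A = π(4.12/2 mm)² = π(2.0600e-03 m)² = 1.333e-05 m²
R₂ = (1.66×10^-8)(6.94)/(1.333e-05) = 0.008641 Ω
R = R₁ + R₂ = 0.008863 Ω
P = I²R = (5.48)² × 0.008863 = 0.266 W

0.266 W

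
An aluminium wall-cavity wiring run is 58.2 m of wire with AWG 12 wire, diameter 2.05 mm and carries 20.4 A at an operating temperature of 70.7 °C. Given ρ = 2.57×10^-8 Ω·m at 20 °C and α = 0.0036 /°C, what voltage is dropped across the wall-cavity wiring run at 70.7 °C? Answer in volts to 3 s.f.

A = π(2.05/2 mm)² = π(1.0250e-03 m)² = 3.301e-06 m²
R₍20₎ = ρL/A = (2.57×10^-8)(58.2)/(3.301e-06) = 0.4532 Ω
R₍70.7₎ = R₍20₎(1 + αΔT) = 0.4532 × (1 + 0.0036×50.7) = 0.5359 Ω
V = IR = 20.4 × 0.5359 = 10.9 V

10.9 V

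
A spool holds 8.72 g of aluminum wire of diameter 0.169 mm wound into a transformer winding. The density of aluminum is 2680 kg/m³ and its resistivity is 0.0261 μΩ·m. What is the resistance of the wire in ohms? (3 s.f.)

169 Ω

ρ = 0.0261 μΩ·m = 2.61×10^-8 Ω·m
A = π(d/2)² = π(8.4500e-05 m)² = 2.2432e-08 m²
L = m/(density·A) = 0.00872/(2680×2.2432e-08) = 145.1 m
R = ρL/A = (2.61×10^-8)(145.1)/(2.2432e-08) = 169 Ω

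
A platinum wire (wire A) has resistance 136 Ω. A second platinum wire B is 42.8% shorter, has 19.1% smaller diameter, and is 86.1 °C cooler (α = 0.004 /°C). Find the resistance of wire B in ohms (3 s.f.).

77.9 Ω

R ∝ ρL/d² with ρ ∝ (1+αΔT), so R_B/R_A = (1 − 42.8/100) × (1 − 19.1/100)⁻² × (1 − 0.004×86.1)
= 0.572 × 1.528 × 0.6556 = 0.573
R_B = 0.573 × 136 = 77.9 Ω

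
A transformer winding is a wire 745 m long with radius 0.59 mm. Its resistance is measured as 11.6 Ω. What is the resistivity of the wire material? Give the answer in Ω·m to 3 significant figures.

A = πr² = π(5.9000e-04 m)² = 1.094e-06 m²
ρ = RA/L = (11.6)(1.094e-06)/(745) = 1.70×10^-8 Ω·m

1.70×10^-8 Ω·m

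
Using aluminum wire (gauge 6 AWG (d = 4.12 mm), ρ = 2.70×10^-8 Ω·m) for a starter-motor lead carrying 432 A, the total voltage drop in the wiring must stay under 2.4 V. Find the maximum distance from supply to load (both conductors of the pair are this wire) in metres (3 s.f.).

A = π(4.12/2 mm)² = π(2.0600e-03 m)² = 1.333e-05 m²
L_max = V_max·A/(2·ρI) = (2.4)(1.333e-05)/(2×2.70×10^-8×432) = 1.37 m

1.37 m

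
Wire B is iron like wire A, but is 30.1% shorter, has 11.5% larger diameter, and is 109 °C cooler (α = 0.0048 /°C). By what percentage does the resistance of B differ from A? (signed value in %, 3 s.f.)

-73.2%

R ∝ ρL/d² with ρ ∝ (1+αΔT), so R_B/R_A = (1 − 30.1/100) × (1 + 11.5/100)⁻² × (1 − 0.0048×109)
= 0.699 × 0.8044 × 0.4768 = 0.2681
(R_B − R_A)/R_A = 0.2681 − 1 = -73.2%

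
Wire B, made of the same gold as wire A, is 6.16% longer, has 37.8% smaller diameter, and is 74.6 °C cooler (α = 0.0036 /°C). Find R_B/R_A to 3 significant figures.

2.01

R ∝ ρL/d² with ρ ∝ (1+αΔT), so R_B/R_A = (1 + 6.16/100) × (1 − 37.8/100)⁻² × (1 − 0.0036×74.6)
= 1.062 × 2.585 × 0.7314 = 2.01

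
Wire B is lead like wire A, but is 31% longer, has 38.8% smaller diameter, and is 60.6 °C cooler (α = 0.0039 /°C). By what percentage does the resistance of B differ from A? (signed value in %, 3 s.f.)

167%

R ∝ ρL/d² with ρ ∝ (1+αΔT), so R_B/R_A = (1 + 31/100) × (1 − 38.8/100)⁻² × (1 − 0.0039×60.6)
= 1.31 × 2.67 × 0.7637 = 2.671
(R_B − R_A)/R_A = 2.671 − 1 = 167%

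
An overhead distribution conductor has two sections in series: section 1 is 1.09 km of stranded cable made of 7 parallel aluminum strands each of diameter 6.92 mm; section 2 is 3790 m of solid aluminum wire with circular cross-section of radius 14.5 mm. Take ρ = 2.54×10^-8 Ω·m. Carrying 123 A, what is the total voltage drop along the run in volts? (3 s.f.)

30.9 V

Section 1: A_strand = π(3.4600e-03)² = 3.761e-05 m²; R₁ = ρL/(N·A_s) = (2.54×10^-8)(1090)/(7×3.761e-05) = 0.1052 Ω
Section 2: A = πr² = π(1.4500e-02 m)² = 6.605e-04 m²
R₂ = (2.54×10^-8)(3790)/(6.605e-04) = 0.1457 Ω
R = R₁ + R₂ = 0.2509 Ω
V = IR = 123 × 0.2509 = 30.9 V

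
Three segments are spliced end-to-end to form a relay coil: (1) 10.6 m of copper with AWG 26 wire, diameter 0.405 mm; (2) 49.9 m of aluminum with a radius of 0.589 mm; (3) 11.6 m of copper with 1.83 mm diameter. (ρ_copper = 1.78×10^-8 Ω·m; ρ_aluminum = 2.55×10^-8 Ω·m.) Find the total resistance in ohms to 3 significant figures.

2.71 Ω

Seg 1: A = π(0.405/2 mm)² = π(2.0250e-04 m)² = 1.288e-07 m²
R_1 = (1.78×10^-8)(10.6)/(1.288e-07) = 1.465 Ω
Seg 2: A = πr² = π(5.8900e-04 m)² = 1.090e-06 m²
R_2 = (2.55×10^-8)(49.9)/(1.090e-06) = 1.168 Ω
Seg 3: A = π(d/2)² = π(9.1500e-04 m)² = 2.630e-06 m²
R_3 = (1.78×10^-8)(11.6)/(2.630e-06) = 0.0785 Ω
R_total = R_1 + R_2 + R_3 = 2.71 Ω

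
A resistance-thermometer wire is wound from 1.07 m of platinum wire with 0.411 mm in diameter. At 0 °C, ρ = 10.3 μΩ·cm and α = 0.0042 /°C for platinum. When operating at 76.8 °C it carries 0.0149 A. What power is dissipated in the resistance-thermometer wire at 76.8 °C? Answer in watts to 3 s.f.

2.44×10^-4 W

ρ = 10.3 μΩ·cm = 1.03×10^-7 Ω·m
A = π(d/2)² = π(2.0550e-04 m)² = 1.327e-07 m²
R₍0₎ = ρL/A = (1.03×10^-7)(1.07)/(1.327e-07) = 0.8307 Ω
R₍76.8₎ = R₍0₎(1 + αΔT) = 0.8307 × (1 + 0.0042×76.8) = 1.099 Ω
P = I²R = (0.0149)² × 1.099 = 2.44×10^-4 W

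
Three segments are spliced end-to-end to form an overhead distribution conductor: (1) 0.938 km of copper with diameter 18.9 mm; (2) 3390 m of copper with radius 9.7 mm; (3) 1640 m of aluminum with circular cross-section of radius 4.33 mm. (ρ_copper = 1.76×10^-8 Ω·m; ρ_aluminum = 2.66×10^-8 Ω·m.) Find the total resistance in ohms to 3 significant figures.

Seg 1: A = π(d/2)² = π(9.4500e-03 m)² = 2.806e-04 m²
R_1 = (1.76×10^-8)(938)/(2.806e-04) = 0.05884 Ω
Seg 2: A = πr² = π(9.7000e-03 m)² = 2.956e-04 m²
R_2 = (1.76×10^-8)(3390)/(2.956e-04) = 0.2018 Ω
Seg 3: A = πr² = π(4.3300e-03 m)² = 5.890e-05 m²
R_3 = (2.66×10^-8)(1640)/(5.890e-05) = 0.7406 Ω
R_total = R_1 + R_2 + R_3 = 1.00 Ω

1.00 Ω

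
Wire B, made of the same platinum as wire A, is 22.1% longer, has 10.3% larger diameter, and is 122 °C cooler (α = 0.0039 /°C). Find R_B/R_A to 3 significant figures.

R ∝ ρL/d² with ρ ∝ (1+αΔT), so R_B/R_A = (1 + 22.1/100) × (1 + 10.3/100)⁻² × (1 − 0.0039×122)
= 1.221 × 0.822 × 0.5242 = 0.526

0.526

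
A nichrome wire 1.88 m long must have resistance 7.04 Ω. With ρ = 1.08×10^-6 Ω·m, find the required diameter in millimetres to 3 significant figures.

0.606 mm

A = ρL/R = (1.08×10^-6)(1.88)/(7.04) = 2.884e-07 m²
d = 2√(A/π) = 6.060e-04 m = 0.606 mm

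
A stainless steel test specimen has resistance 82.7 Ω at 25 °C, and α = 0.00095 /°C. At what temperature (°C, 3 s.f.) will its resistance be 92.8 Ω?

R = R₀(1 + α(T − T₀)) ⇒ T = T₀ + (R/R₀ − 1)/α
T = 25 + (92.8/82.7 − 1)/0.00095 = 25 + (0.1221)/0.00095 = 154 °C

154 °C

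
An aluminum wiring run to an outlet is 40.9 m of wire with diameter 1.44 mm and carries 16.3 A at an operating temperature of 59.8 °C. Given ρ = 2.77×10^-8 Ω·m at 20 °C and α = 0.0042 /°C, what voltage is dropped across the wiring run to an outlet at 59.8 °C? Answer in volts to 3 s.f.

13.2 V

A = π(d/2)² = π(7.2000e-04 m)² = 1.629e-06 m²
R₍20₎ = ρL/A = (2.77×10^-8)(40.9)/(1.629e-06) = 0.6956 Ω
R₍59.8₎ = R₍20₎(1 + αΔT) = 0.6956 × (1 + 0.0042×39.8) = 0.8119 Ω
V = IR = 16.3 × 0.8119 = 13.2 V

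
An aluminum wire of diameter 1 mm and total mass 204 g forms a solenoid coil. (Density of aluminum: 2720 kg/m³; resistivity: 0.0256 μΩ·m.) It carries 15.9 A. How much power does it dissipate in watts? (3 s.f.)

787 W

ρ = 0.0256 μΩ·m = 2.56×10^-8 Ω·m
A = π(d/2)² = π(5.0000e-04 m)² = 7.8540e-07 m²
L = m/(density·A) = 0.204/(2720×7.8540e-07) = 95.49 m
R = ρL/A = (2.56×10^-8)(95.49)/(7.8540e-07) = 3.113 Ω
P = I²R = (15.9)² × 3.113 = 787 W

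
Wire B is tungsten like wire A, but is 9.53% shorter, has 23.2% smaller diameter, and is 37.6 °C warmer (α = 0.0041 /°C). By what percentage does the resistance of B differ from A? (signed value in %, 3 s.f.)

77.0%

R ∝ ρL/d² with ρ ∝ (1+αΔT), so R_B/R_A = (1 − 9.53/100) × (1 − 23.2/100)⁻² × (1 + 0.0041×37.6)
= 0.9047 × 1.695 × 1.154 = 1.77
(R_B − R_A)/R_A = 1.77 − 1 = 77.0%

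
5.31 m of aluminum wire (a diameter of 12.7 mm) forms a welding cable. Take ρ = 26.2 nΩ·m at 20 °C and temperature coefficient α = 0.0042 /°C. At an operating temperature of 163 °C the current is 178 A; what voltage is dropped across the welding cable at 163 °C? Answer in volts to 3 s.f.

ρ = 26.2 nΩ·m = 2.62×10^-8 Ω·m
A = π(d/2)² = π(6.3500e-03 m)² = 1.267e-04 m²
R₍20₎ = ρL/A = (2.62×10^-8)(5.31)/(1.267e-04) = 0.001098 Ω
R₍163₎ = R₍20₎(1 + αΔT) = 0.001098 × (1 + 0.0042×143) = 0.001758 Ω
V = IR = 178 × 0.001758 = 0.313 V

0.313 V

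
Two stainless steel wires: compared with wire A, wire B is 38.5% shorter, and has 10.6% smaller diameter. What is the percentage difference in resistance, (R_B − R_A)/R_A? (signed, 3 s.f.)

-23.1%

R ∝ L/d², so R_B/R_A = (1 − 38.5/100) × (1 − 10.6/100)⁻²
= 0.615 × 1.251 = 0.7695
(R_B − R_A)/R_A = 0.7695 − 1 = -23.1%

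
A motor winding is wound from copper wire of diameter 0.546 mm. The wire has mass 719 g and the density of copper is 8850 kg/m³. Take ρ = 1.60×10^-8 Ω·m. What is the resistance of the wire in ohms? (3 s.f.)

A = π(d/2)² = π(2.7300e-04 m)² = 2.3414e-07 m²
L = m/(density·A) = 0.719/(8850×2.3414e-07) = 347 m
R = ρL/A = (1.60×10^-8)(347)/(2.3414e-07) = 23.7 Ω

23.7 Ω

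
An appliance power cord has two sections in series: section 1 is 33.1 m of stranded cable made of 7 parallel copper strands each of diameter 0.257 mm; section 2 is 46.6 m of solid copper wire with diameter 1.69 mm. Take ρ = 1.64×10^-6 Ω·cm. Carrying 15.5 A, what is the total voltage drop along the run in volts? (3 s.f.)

ρ = 1.64×10^-6 Ω·cm = 1.64×10^-8 Ω·m
Section 1: A_strand = π(1.2850e-04)² = 5.187e-08 m²; R₁ = ρL/(N·A_s) = (1.64×10^-8)(33.1)/(7×5.187e-08) = 1.495 Ω
Section 2: A = π(d/2)² = π(8.4500e-04 m)² = 2.243e-06 m²
R₂ = (1.64×10^-8)(46.6)/(2.243e-06) = 0.3407 Ω
R = R₁ + R₂ = 1.836 Ω
V = IR = 15.5 × 1.836 = 28.5 V

28.5 V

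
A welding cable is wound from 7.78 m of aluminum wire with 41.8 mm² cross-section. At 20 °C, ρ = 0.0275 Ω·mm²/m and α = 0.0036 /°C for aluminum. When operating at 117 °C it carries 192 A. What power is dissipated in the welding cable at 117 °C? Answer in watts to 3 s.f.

ρ = 0.0275 Ω·mm²/m = 2.75×10^-8 Ω·m
A = 41.8 mm² = 4.180e-05 m²
R₍20₎ = ρL/A = (2.75×10^-8)(7.78)/(4.180e-05) = 0.005118 Ω
R₍117₎ = R₍20₎(1 + αΔT) = 0.005118 × (1 + 0.0036×97) = 0.006906 Ω
P = I²R = (192)² × 0.006906 = 255 W

255 W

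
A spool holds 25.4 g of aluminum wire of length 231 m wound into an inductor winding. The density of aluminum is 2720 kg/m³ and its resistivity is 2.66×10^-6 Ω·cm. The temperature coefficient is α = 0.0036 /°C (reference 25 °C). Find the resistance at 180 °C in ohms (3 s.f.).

ρ = 2.66×10^-6 Ω·cm = 2.66×10^-8 Ω·m
A = m/(density·L) = 0.0254/(2720×231) = 4.0425e-08 m²
R = ρL/A = (2.66×10^-8)(231)/(4.0425e-08) = 152 Ω
R(180 °C) = 152 × (1 + 0.0036×155) = 237 Ω

237 Ω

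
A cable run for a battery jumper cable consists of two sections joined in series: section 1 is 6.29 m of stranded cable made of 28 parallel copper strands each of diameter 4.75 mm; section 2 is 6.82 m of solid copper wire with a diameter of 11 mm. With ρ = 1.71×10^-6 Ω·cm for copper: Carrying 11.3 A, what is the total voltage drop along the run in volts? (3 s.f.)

ρ = 1.71×10^-6 Ω·cm = 1.71×10^-8 Ω·m
Section 1: A_strand = π(2.3750e-03)² = 1.772e-05 m²; R₁ = ρL/(N·A_s) = (1.71×10^-8)(6.29)/(28×1.772e-05) = 2.168×10^-4 Ω
Section 2: A = π(d/2)² = π(5.5000e-03 m)² = 9.503e-05 m²
R₂ = (1.71×10^-8)(6.82)/(9.503e-05) = 0.001227 Ω
R = R₁ + R₂ = 0.001444 Ω
V = IR = 11.3 × 0.001444 = 0.0163 V

0.0163 V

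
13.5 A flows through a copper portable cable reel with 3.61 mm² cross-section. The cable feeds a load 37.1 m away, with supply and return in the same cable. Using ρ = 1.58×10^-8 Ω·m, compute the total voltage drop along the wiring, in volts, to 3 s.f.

A = 3.61 mm² = 3.610e-06 m²
Total conductor length (both ways) L = 2 × 37.1 = 74.2 m
R = ρL/A = (1.58×10^-8)(74.2)/(3.610e-06) = 0.3248 Ω
V = IR = 13.5 × 0.3248 = 4.38 V

4.38 V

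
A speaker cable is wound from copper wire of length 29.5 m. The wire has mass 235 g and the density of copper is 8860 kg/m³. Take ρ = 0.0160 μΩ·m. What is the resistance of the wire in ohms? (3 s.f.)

0.525 Ω

ρ = 0.0160 μΩ·m = 1.60×10^-8 Ω·m
A = m/(density·L) = 0.235/(8860×29.5) = 8.9911e-07 m²
R = ρL/A = (1.60×10^-8)(29.5)/(8.9911e-07) = 0.525 Ω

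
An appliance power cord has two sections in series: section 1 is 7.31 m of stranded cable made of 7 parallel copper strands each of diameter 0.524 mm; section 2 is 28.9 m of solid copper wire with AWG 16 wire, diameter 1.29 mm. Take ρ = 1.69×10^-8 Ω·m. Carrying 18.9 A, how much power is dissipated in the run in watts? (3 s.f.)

163 W

Section 1: A_strand = π(2.6200e-04)² = 2.157e-07 m²; R₁ = ρL/(N·A_s) = (1.69×10^-8)(7.31)/(7×2.157e-07) = 0.08184 Ω
Section 2: A = π(1.29/2 mm)² = π(6.4500e-04 m)² = 1.307e-06 m²
R₂ = (1.69×10^-8)(28.9)/(1.307e-06) = 0.3737 Ω
R = R₁ + R₂ = 0.4555 Ω
P = I²R = (18.9)² × 0.4555 = 163 W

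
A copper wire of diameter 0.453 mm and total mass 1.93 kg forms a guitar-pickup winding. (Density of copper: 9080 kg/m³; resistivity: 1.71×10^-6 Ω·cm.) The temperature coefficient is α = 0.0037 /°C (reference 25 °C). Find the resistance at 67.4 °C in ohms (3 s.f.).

ρ = 1.71×10^-6 Ω·cm = 1.71×10^-8 Ω·m
A = π(d/2)² = π(2.2650e-04 m)² = 1.6117e-07 m²
L = m/(density·A) = 1.93/(9080×1.6117e-07) = 1319 m
R = ρL/A = (1.71×10^-8)(1319)/(1.6117e-07) = 139.9 Ω
R(67.4 °C) = 139.9 × (1 + 0.0037×42.4) = 162 Ω

162 Ω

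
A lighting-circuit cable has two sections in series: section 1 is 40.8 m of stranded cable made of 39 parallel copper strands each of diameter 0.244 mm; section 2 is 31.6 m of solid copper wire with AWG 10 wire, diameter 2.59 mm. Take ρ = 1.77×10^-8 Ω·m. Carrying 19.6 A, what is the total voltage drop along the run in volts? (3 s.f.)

Section 1: A_strand = π(1.2200e-04)² = 4.676e-08 m²; R₁ = ρL/(N·A_s) = (1.77×10^-8)(40.8)/(39×4.676e-08) = 0.396 Ω
Section 2: A = π(2.59/2 mm)² = π(1.2950e-03 m)² = 5.269e-06 m²
R₂ = (1.77×10^-8)(31.6)/(5.269e-06) = 0.1062 Ω
R = R₁ + R₂ = 0.5022 Ω
V = IR = 19.6 × 0.5022 = 9.84 V

9.84 V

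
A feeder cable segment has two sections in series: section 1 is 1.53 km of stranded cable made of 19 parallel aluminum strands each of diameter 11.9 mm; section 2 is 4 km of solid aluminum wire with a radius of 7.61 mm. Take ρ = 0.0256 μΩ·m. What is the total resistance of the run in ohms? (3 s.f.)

ρ = 0.0256 μΩ·m = 2.56×10^-8 Ω·m
Section 1: A_strand = π(5.9500e-03)² = 1.112e-04 m²; R₁ = ρL/(N·A_s) = (2.56×10^-8)(1530)/(19×1.112e-04) = 0.01854 Ω
Section 2: A = πr² = π(7.6100e-03 m)² = 1.819e-04 m²
R₂ = (2.56×10^-8)(4000)/(1.819e-04) = 0.5628 Ω
R = R₁ + R₂ = 0.581 Ω

0.581 Ω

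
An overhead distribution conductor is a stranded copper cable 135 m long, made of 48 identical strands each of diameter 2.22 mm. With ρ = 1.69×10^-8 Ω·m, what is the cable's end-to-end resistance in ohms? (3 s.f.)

A_strand = π(1.1100e-03 m)² = 3.871e-06 m²
R_strand = ρL/A = (1.69×10^-8)(135)/(3.871e-06) = 0.5894 Ω
R_total = R_strand/N = 0.5894/48 = 0.0123 Ω

0.0123 Ω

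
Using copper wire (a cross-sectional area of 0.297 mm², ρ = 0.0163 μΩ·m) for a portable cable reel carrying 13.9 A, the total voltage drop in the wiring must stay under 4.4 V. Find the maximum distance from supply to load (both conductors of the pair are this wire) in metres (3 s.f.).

2.88 m

ρ = 0.0163 μΩ·m = 1.63×10^-8 Ω·m
A = 0.297 mm² = 2.970e-07 m²
L_max = V_max·A/(2·ρI) = (4.4)(2.970e-07)/(2×1.63×10^-8×13.9) = 2.88 m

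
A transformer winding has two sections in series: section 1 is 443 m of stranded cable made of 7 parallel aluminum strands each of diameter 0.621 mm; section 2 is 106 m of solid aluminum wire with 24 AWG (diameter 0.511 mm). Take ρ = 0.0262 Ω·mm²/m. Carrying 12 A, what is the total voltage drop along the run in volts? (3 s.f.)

ρ = 0.0262 Ω·mm²/m = 2.62×10^-8 Ω·m
Section 1: A_strand = π(3.1050e-04)² = 3.029e-07 m²; R₁ = ρL/(N·A_s) = (2.62×10^-8)(443)/(7×3.029e-07) = 5.474 Ω
Section 2: A = π(0.511/2 mm)² = π(2.5550e-04 m)² = 2.051e-07 m²
R₂ = (2.62×10^-8)(106)/(2.051e-07) = 13.54 Ω
R = R₁ + R₂ = 19.02 Ω
V = IR = 12 × 19.02 = 228 V

228 V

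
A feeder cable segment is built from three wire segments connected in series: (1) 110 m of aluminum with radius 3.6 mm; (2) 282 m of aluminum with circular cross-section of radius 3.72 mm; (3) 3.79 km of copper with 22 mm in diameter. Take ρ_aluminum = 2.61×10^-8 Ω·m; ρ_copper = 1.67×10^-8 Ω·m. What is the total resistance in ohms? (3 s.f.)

0.406 Ω

Seg 1: A = πr² = π(3.6000e-03 m)² = 4.072e-05 m²
R_1 = (2.61×10^-8)(110)/(4.072e-05) = 0.07051 Ω
Seg 2: A = πr² = π(3.7200e-03 m)² = 4.347e-05 m²
R_2 = (2.61×10^-8)(282)/(4.347e-05) = 0.1693 Ω
Seg 3: A = π(d/2)² = π(1.1000e-02 m)² = 3.801e-04 m²
R_3 = (1.67×10^-8)(3790)/(3.801e-04) = 0.1665 Ω
R_total = R_1 + R_2 + R_3 = 0.406 Ω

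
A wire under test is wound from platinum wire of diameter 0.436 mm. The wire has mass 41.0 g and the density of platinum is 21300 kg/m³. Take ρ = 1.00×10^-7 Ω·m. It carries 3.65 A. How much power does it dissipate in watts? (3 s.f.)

115 W

A = π(d/2)² = π(2.1800e-04 m)² = 1.4930e-07 m²
L = m/(density·A) = 0.041/(21300×1.4930e-07) = 12.89 m
R = ρL/A = (1.00×10^-7)(12.89)/(1.4930e-07) = 8.635 Ω
P = I²R = (3.65)² × 8.635 = 115 W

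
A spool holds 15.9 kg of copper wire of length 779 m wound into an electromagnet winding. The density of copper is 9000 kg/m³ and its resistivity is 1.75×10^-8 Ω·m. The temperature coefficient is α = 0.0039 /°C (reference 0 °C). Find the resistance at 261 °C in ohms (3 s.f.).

A = m/(density·L) = 15.9/(9000×779) = 2.2679e-06 m²
R = ρL/A = (1.75×10^-8)(779)/(2.2679e-06) = 6.011 Ω
R(261 °C) = 6.011 × (1 + 0.0039×261) = 12.1 Ω

12.1 Ω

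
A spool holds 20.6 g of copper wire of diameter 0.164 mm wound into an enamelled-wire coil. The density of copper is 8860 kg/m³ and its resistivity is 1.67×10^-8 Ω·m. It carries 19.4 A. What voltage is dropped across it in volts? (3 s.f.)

A = π(d/2)² = π(8.2000e-05 m)² = 2.1124e-08 m²
L = m/(density·A) = 0.0206/(8860×2.1124e-08) = 110.1 m
R = ρL/A = (1.67×10^-8)(110.1)/(2.1124e-08) = 87.02 Ω
V = IR = 19.4 × 87.02 = 1690 V

1690 V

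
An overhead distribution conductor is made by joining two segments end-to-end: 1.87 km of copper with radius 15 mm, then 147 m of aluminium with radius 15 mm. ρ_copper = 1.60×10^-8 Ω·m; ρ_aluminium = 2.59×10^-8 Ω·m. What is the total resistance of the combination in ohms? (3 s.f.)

0.0477 Ω

Segment 1: A = πr² = π(1.5000e-02 m)² = 7.069e-04 m²
R₁ = ρL/A = (1.60×10^-8)(1870)/(7.069e-04) = 0.04233 Ω
R₂ = (2.59×10^-8)(147)/(7.069e-04) = 0.005386 Ω
R = R₁ + R₂ = 0.0477 Ω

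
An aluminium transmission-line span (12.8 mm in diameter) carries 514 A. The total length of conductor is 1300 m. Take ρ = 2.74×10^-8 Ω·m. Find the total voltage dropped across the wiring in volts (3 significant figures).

A = π(d/2)² = π(6.4000e-03 m)² = 1.287e-04 m²
R = ρL/A = (2.74×10^-8)(1300)/(1.287e-04) = 0.2768 Ω
V = IR = 514 × 0.2768 = 142 V

142 V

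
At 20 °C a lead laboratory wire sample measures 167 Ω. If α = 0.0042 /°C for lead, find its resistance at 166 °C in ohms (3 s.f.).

ΔT = 166 − 20 = 146 °C
R = R₀(1 + αΔT) = 167 × (1 + 0.0042×146) = 167 × 1.613 = 269 Ω

269 Ω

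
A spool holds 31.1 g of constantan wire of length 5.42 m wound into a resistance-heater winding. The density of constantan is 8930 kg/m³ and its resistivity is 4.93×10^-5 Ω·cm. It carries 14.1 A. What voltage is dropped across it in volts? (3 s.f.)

ρ = 4.93×10^-5 Ω·cm = 4.93×10^-7 Ω·m
A = m/(density·L) = 0.0311/(8930×5.42) = 6.4255e-07 m²
R = ρL/A = (4.93×10^-7)(5.42)/(6.4255e-07) = 4.158 Ω
V = IR = 14.1 × 4.158 = 58.6 V

58.6 V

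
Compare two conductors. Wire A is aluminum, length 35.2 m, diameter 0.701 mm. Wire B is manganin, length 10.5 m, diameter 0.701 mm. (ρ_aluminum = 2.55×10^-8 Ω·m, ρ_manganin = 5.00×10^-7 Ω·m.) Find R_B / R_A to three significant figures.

R ∝ ρL/d², so R_B/R_A = (ρ_B/ρ_A) × (L_B/L_A)
= (5.00×10^-7/2.55×10^-8) × (10.5/35.2) = 5.85

5.85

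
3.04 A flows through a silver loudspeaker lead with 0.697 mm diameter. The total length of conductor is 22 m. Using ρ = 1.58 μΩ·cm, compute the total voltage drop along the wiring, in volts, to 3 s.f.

2.77 V

ρ = 1.58 μΩ·cm = 1.58×10^-8 Ω·m
A = π(d/2)² = π(3.4850e-04 m)² = 3.816e-07 m²
R = ρL/A = (1.58×10^-8)(22)/(3.816e-07) = 0.911 Ω
V = IR = 3.04 × 0.911 = 2.77 V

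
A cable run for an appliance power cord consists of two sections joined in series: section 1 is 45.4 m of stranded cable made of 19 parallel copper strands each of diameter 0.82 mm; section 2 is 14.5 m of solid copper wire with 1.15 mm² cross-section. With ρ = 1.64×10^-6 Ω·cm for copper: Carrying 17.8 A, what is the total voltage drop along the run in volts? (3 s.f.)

ρ = 1.64×10^-6 Ω·cm = 1.64×10^-8 Ω·m
Section 1: A_strand = π(4.1000e-04)² = 5.281e-07 m²; R₁ = ρL/(N·A_s) = (1.64×10^-8)(45.4)/(19×5.281e-07) = 0.0742 Ω
Section 2: A = 1.15 mm² = 1.150e-06 m²
R₂ = (1.64×10^-8)(14.5)/(1.150e-06) = 0.2068 Ω
R = R₁ + R₂ = 0.281 Ω
V = IR = 17.8 × 0.281 = 5.00 V

5.00 V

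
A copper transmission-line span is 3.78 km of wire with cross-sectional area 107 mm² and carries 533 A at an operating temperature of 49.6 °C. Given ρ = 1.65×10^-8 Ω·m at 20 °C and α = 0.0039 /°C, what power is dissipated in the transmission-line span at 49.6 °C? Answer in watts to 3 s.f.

A = 107 mm² = 1.070e-04 m²
R₍20₎ = ρL/A = (1.65×10^-8)(3780)/(1.070e-04) = 0.5829 Ω
R₍49.6₎ = R₍20₎(1 + αΔT) = 0.5829 × (1 + 0.0039×29.6) = 0.6502 Ω
P = I²R = (533)² × 0.6502 = 1.85×10^5 W

1.85×10^5 W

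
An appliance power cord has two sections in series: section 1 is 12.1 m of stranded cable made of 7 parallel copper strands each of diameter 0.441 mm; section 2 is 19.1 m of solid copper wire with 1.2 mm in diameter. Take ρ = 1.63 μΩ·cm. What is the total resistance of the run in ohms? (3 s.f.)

0.460 Ω

ρ = 1.63 μΩ·cm = 1.63×10^-8 Ω·m
Section 1: A_strand = π(2.2050e-04)² = 1.527e-07 m²; R₁ = ρL/(N·A_s) = (1.63×10^-8)(12.1)/(7×1.527e-07) = 0.1845 Ω
Section 2: A = π(d/2)² = π(6.0000e-04 m)² = 1.131e-06 m²
R₂ = (1.63×10^-8)(19.1)/(1.131e-06) = 0.2753 Ω
R = R₁ + R₂ = 0.460 Ω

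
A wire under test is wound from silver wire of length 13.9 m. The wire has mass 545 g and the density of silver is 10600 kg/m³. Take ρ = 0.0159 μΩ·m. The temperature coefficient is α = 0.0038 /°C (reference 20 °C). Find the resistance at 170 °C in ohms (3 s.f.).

0.0938 Ω

ρ = 0.0159 μΩ·m = 1.59×10^-8 Ω·m
A = m/(density·L) = 0.545/(10600×13.9) = 3.6989e-06 m²
R = ρL/A = (1.59×10^-8)(13.9)/(3.6989e-06) = 0.05975 Ω
R(170 °C) = 0.05975 × (1 + 0.0038×150) = 0.0938 Ω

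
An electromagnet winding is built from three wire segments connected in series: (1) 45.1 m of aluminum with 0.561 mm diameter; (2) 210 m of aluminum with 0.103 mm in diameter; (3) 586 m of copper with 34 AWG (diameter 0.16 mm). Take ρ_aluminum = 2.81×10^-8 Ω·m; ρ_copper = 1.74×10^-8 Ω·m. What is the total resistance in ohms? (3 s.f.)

Seg 1: A = π(d/2)² = π(2.8050e-04 m)² = 2.472e-07 m²
R_1 = (2.81×10^-8)(45.1)/(2.472e-07) = 5.127 Ω
Seg 2: A = π(d/2)² = π(5.1500e-05 m)² = 8.332e-09 m²
R_2 = (2.81×10^-8)(210)/(8.332e-09) = 708.2 Ω
Seg 3: A = π(0.16/2 mm)² = π(8.0000e-05 m)² = 2.011e-08 m²
R_3 = (1.74×10^-8)(586)/(2.011e-08) = 507.1 Ω
R_total = R_1 + R_2 + R_3 = 1220 Ω

1220 Ω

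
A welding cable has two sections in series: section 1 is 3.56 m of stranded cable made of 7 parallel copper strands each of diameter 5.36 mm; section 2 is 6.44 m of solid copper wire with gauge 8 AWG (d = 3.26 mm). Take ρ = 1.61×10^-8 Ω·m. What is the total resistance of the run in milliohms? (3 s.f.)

12.8 mΩ

Section 1: A_strand = π(2.6800e-03)² = 2.256e-05 m²; R₁ = ρL/(N·A_s) = (1.61×10^-8)(3.56)/(7×2.256e-05) = 3.629×10^-4 Ω
Section 2: A = π(3.26/2 mm)² = π(1.6300e-03 m)² = 8.347e-06 m²
R₂ = (1.61×10^-8)(6.44)/(8.347e-06) = 0.01242 Ω
R = R₁ + R₂ = 12.8 mΩ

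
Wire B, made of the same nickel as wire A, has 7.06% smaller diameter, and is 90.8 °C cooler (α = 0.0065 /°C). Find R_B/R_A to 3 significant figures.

R ∝ ρL/d² with ρ ∝ (1+αΔT), so R_B/R_A = (1 − 7.06/100)⁻² × (1 − 0.0065×90.8)
= 1.158 × 0.4098 = 0.474

0.474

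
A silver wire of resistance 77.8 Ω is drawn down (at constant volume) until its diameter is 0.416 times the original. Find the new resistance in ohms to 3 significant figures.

2600 Ω

Volume constant ⇒ L' = L/r² with r = 0.416. R' = ρL'/A' = ρ(L/r²)/(πr²d₀²/4) = R/r⁴.
R' = 33.39 × 77.8 = 2600 Ω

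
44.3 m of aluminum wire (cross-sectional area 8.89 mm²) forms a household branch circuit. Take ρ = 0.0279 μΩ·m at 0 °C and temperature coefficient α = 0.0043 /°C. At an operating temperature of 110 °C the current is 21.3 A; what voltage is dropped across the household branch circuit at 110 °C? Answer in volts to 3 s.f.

4.36 V

ρ = 0.0279 μΩ·m = 2.79×10^-8 Ω·m
A = 8.89 mm² = 8.890e-06 m²
R₍0₎ = ρL/A = (2.79×10^-8)(44.3)/(8.890e-06) = 0.139 Ω
R₍110₎ = R₍0₎(1 + αΔT) = 0.139 × (1 + 0.0043×110) = 0.2048 Ω
V = IR = 21.3 × 0.2048 = 4.36 V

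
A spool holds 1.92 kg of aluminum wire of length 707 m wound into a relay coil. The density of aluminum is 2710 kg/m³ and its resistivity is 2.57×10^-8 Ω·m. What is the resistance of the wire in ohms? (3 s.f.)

A = m/(density·L) = 1.92/(2710×707) = 1.0021e-06 m²
R = ρL/A = (2.57×10^-8)(707)/(1.0021e-06) = 18.1 Ω

18.1 Ω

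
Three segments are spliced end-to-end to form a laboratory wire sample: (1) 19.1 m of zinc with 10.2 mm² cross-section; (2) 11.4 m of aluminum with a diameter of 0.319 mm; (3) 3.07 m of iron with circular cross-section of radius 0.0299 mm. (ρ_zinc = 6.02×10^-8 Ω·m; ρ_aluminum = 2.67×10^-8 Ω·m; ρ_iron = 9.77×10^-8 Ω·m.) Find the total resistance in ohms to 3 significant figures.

111 Ω

Seg 1: A = 10.2 mm² = 1.020e-05 m²
R_1 = (6.02×10^-8)(19.1)/(1.020e-05) = 0.1127 Ω
Seg 2: A = π(d/2)² = π(1.5950e-04 m)² = 7.992e-08 m²
R_2 = (2.67×10^-8)(11.4)/(7.992e-08) = 3.808 Ω
Seg 3: A = πr² = π(2.9900e-05 m)² = 2.809e-09 m²
R_3 = (9.77×10^-8)(3.07)/(2.809e-09) = 106.8 Ω
R_total = R_1 + R_2 + R_3 = 111 Ω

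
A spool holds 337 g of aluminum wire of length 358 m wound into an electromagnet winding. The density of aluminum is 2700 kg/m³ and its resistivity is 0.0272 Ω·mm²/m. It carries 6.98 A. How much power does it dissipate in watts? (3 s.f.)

1360 W

ρ = 0.0272 Ω·mm²/m = 2.72×10^-8 Ω·m
A = m/(density·L) = 0.337/(2700×358) = 3.4864e-07 m²
R = ρL/A = (2.72×10^-8)(358)/(3.4864e-07) = 27.93 Ω
P = I²R = (6.98)² × 27.93 = 1360 W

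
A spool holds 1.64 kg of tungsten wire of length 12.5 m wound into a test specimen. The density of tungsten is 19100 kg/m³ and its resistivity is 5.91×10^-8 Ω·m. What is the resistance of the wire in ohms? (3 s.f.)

A = m/(density·L) = 1.64/(19100×12.5) = 6.8691e-06 m²
R = ρL/A = (5.91×10^-8)(12.5)/(6.8691e-06) = 0.108 Ω

0.108 Ω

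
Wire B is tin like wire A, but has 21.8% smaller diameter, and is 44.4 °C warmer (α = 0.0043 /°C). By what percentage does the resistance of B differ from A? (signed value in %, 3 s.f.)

94.7%

R ∝ ρL/d² with ρ ∝ (1+αΔT), so R_B/R_A = (1 − 21.8/100)⁻² × (1 + 0.0043×44.4)
= 1.635 × 1.191 = 1.948
(R_B − R_A)/R_A = 1.948 − 1 = 94.7%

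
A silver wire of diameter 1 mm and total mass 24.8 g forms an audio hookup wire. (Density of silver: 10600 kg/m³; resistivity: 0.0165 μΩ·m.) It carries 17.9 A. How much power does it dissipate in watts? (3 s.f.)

ρ = 0.0165 μΩ·m = 1.65×10^-8 Ω·m
A = π(d/2)² = π(5.0000e-04 m)² = 7.8540e-07 m²
L = m/(density·A) = 0.0248/(10600×7.8540e-07) = 2.979 m
R = ρL/A = (1.65×10^-8)(2.979)/(7.8540e-07) = 0.06258 Ω
P = I²R = (17.9)² × 0.06258 = 20.1 W

20.1 W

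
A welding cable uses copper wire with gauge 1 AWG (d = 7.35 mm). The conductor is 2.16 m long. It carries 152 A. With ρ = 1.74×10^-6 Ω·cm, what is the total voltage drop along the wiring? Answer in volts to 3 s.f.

ρ = 1.74×10^-6 Ω·cm = 1.74×10^-8 Ω·m
A = π(7.35/2 mm)² = π(3.6750e-03 m)² = 4.243e-05 m²
R = ρL/A = (1.74×10^-8)(2.16)/(4.243e-05) = 8.858×10^-4 Ω
V = IR = 152 × 8.858×10^-4 = 0.135 V

0.135 V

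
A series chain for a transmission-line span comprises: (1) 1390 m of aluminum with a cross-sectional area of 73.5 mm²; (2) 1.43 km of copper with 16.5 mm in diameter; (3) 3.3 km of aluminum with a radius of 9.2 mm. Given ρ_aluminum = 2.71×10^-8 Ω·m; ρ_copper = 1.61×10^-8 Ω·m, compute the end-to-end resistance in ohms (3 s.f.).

Seg 1: A = 73.5 mm² = 7.350e-05 m²
R_1 = (2.71×10^-8)(1390)/(7.350e-05) = 0.5125 Ω
Seg 2: A = π(d/2)² = π(8.2500e-03 m)² = 2.138e-04 m²
R_2 = (1.61×10^-8)(1430)/(2.138e-04) = 0.1077 Ω
Seg 3: A = πr² = π(9.2000e-03 m)² = 2.659e-04 m²
R_3 = (2.71×10^-8)(3300)/(2.659e-04) = 0.3363 Ω
R_total = R_1 + R_2 + R_3 = 0.956 Ω

0.956 Ω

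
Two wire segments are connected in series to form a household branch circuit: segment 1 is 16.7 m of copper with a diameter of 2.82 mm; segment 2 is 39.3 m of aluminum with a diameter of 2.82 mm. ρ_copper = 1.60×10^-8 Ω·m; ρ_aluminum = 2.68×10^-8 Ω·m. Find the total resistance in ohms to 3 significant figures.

0.211 Ω

Segment 1: A = π(d/2)² = π(1.4100e-03 m)² = 6.246e-06 m²
R₁ = ρL/A = (1.60×10^-8)(16.7)/(6.246e-06) = 0.04278 Ω
R₂ = (2.68×10^-8)(39.3)/(6.246e-06) = 0.1686 Ω
R = R₁ + R₂ = 0.211 Ω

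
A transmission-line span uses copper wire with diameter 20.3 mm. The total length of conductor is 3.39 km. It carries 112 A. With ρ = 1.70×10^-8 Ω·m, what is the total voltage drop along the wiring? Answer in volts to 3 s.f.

19.9 V

A = π(d/2)² = π(1.0150e-02 m)² = 3.237e-04 m²
R = ρL/A = (1.70×10^-8)(3390)/(3.237e-04) = 0.1781 Ω
V = IR = 112 × 0.1781 = 19.9 V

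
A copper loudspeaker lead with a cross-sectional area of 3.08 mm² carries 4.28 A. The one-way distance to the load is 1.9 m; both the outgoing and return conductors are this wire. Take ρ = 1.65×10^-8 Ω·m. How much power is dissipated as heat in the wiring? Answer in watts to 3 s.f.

A = 3.08 mm² = 3.080e-06 m²
Total conductor length (both ways) L = 2 × 1.9 = 3.8 m
R = ρL/A = (1.65×10^-8)(3.8)/(3.080e-06) = 0.02036 Ω
P = I²R = (4.28)² × 0.02036 = 0.373 W

0.373 W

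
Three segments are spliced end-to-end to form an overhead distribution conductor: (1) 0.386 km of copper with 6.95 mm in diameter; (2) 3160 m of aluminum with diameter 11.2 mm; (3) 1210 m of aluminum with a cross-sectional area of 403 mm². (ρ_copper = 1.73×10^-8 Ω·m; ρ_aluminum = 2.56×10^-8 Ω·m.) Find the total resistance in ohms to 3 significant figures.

1.07 Ω

Seg 1: A = π(d/2)² = π(3.4750e-03 m)² = 3.794e-05 m²
R_1 = (1.73×10^-8)(386)/(3.794e-05) = 0.176 Ω
Seg 2: A = π(d/2)² = π(5.6000e-03 m)² = 9.852e-05 m²
R_2 = (2.56×10^-8)(3160)/(9.852e-05) = 0.8211 Ω
Seg 3: A = 403 mm² = 4.030e-04 m²
R_3 = (2.56×10^-8)(1210)/(4.030e-04) = 0.07686 Ω
R_total = R_1 + R_2 + R_3 = 1.07 Ω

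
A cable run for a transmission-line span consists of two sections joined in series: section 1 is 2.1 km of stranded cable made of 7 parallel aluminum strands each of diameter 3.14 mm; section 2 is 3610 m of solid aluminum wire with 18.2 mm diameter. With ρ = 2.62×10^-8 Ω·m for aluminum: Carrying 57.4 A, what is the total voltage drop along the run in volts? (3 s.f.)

79.1 V

Section 1: A_strand = π(1.5700e-03)² = 7.744e-06 m²; R₁ = ρL/(N·A_s) = (2.62×10^-8)(2100)/(7×7.744e-06) = 1.015 Ω
Section 2: A = π(d/2)² = π(9.1000e-03 m)² = 2.602e-04 m²
R₂ = (2.62×10^-8)(3610)/(2.602e-04) = 0.3636 Ω
R = R₁ + R₂ = 1.379 Ω
V = IR = 57.4 × 1.379 = 79.1 V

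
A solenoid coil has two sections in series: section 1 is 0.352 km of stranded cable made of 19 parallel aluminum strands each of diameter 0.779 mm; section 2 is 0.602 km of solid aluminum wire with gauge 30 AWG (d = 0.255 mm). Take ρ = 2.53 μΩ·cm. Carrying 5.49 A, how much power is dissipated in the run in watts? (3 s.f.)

9020 W

ρ = 2.53 μΩ·cm = 2.53×10^-8 Ω·m
Section 1: A_strand = π(3.8950e-04)² = 4.766e-07 m²; R₁ = ρL/(N·A_s) = (2.53×10^-8)(352)/(19×4.766e-07) = 0.9834 Ω
Section 2: A = π(0.255/2 mm)² = π(1.2750e-04 m)² = 5.107e-08 m²
R₂ = (2.53×10^-8)(602)/(5.107e-08) = 298.2 Ω
R = R₁ + R₂ = 299.2 Ω
P = I²R = (5.49)² × 299.2 = 9020 W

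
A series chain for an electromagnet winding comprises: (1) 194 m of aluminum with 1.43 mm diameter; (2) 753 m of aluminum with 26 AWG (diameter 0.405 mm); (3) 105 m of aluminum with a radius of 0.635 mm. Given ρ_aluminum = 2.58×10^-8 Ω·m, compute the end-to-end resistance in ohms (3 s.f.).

156 Ω

Seg 1: A = π(d/2)² = π(7.1500e-04 m)² = 1.606e-06 m²
R_1 = (2.58×10^-8)(194)/(1.606e-06) = 3.116 Ω
Seg 2: A = π(0.405/2 mm)² = π(2.0250e-04 m)² = 1.288e-07 m²
R_2 = (2.58×10^-8)(753)/(1.288e-07) = 150.8 Ω
Seg 3: A = πr² = π(6.3500e-04 m)² = 1.267e-06 m²
R_3 = (2.58×10^-8)(105)/(1.267e-06) = 2.139 Ω
R_total = R_1 + R_2 + R_3 = 156 Ω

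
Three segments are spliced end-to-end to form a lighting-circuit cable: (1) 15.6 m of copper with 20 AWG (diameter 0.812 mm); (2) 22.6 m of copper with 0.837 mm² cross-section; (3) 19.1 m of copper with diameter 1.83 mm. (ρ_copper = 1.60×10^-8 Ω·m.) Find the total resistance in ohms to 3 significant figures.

Seg 1: A = π(0.812/2 mm)² = π(4.0600e-04 m)² = 5.178e-07 m²
R_1 = (1.60×10^-8)(15.6)/(5.178e-07) = 0.482 Ω
Seg 2: A = 0.837 mm² = 8.370e-07 m²
R_2 = (1.60×10^-8)(22.6)/(8.370e-07) = 0.432 Ω
Seg 3: A = π(d/2)² = π(9.1500e-04 m)² = 2.630e-06 m²
R_3 = (1.60×10^-8)(19.1)/(2.630e-06) = 0.1162 Ω
R_total = R_1 + R_2 + R_3 = 1.03 Ω

1.03 Ω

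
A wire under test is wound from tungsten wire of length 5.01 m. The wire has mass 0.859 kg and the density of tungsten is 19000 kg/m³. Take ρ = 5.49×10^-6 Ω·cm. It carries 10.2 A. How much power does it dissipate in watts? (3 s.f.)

ρ = 5.49×10^-6 Ω·cm = 5.49×10^-8 Ω·m
A = m/(density·L) = 0.859/(19000×5.01) = 9.0241e-06 m²
R = ρL/A = (5.49×10^-8)(5.01)/(9.0241e-06) = 0.03048 Ω
P = I²R = (10.2)² × 0.03048 = 3.17 W

3.17 W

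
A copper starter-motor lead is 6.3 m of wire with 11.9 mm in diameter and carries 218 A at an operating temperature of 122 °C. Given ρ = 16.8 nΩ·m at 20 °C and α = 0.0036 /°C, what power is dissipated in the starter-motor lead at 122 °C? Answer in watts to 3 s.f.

61.8 W

ρ = 16.8 nΩ·m = 1.68×10^-8 Ω·m
A = π(d/2)² = π(5.9500e-03 m)² = 1.112e-04 m²
R₍20₎ = ρL/A = (1.68×10^-8)(6.3)/(1.112e-04) = 9.516×10^-4 Ω
R₍122₎ = R₍20₎(1 + αΔT) = 9.516×10^-4 × (1 + 0.0036×102) = 0.001301 Ω
P = I²R = (218)² × 0.001301 = 61.8 W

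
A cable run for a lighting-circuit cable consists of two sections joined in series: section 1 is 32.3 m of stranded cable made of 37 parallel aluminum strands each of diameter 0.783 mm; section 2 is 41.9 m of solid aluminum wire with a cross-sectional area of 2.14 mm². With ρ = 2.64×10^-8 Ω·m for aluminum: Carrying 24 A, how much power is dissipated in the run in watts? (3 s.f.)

Section 1: A_strand = π(3.9150e-04)² = 4.815e-07 m²; R₁ = ρL/(N·A_s) = (2.64×10^-8)(32.3)/(37×4.815e-07) = 0.04786 Ω
Section 2: A = 2.14 mm² = 2.140e-06 m²
R₂ = (2.64×10^-8)(41.9)/(2.140e-06) = 0.5169 Ω
R = R₁ + R₂ = 0.5648 Ω
P = I²R = (24)² × 0.5648 = 325 W

325 W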